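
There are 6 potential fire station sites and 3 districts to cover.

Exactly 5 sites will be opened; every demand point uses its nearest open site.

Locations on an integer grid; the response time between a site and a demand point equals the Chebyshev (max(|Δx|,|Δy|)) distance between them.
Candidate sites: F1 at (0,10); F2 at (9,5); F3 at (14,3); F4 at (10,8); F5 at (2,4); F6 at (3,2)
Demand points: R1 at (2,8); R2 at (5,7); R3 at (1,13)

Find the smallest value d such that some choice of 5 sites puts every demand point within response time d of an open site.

3

Open {F1, F2, F3, F4, F5}.
  Farthest demand point is R2 at response time 3 (to F5); all others are ≤ 3.
With {F1, F2, F3, F5, F6} the worst case is 3.
With {F1, F2, F4, F5, F6} the worst case is 3.
No size-5 selection achieves below 3.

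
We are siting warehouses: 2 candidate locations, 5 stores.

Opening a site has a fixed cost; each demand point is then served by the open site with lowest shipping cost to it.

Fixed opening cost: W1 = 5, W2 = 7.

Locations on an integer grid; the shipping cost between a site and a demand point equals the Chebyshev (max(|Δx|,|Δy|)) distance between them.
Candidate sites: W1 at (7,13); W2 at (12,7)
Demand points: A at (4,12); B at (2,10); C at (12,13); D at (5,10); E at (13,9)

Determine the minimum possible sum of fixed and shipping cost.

27

Open {W1}: assign each demand point to its cheapest open site.
  A→W1 3, B→W1 5, C→W1 5, D→W1 3, E→W1 6
  shipping cost 22, fixed 5 → total 27.
Compare {W1, W2}: shipping cost 18 + fixed 12 = 30.
Compare {W2}: shipping cost 33 + fixed 7 = 40.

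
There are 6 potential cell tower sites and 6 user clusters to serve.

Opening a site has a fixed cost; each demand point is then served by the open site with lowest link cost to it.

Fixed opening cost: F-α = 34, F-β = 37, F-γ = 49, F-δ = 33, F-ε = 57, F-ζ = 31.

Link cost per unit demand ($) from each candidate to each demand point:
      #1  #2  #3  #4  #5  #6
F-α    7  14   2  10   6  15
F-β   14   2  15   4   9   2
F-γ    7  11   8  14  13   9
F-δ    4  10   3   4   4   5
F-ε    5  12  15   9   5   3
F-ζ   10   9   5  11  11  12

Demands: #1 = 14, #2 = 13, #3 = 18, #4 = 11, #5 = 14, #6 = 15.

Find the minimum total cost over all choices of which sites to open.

Open {F-β, F-δ}: assign each demand point to its cheapest open site.
  #1→F-δ 14×4=56, #2→F-β 13×2=26, #3→F-δ 18×3=54, #4→F-β 11×4=44, #5→F-δ 14×4=56, #6→F-β 15×2=30
  link cost 266, fixed 70 → total 336.
Compare {F-α, F-β, F-δ}: link cost 248 + fixed 104 = 352.
Compare {F-β, F-δ, F-ζ}: link cost 266 + fixed 101 = 367.
Compare {F-α, F-β, F-δ, F-ζ}: link cost 248 + fixed 135 = 383.
All other subsets cost ≥ 352. Minimum total cost: 336.

336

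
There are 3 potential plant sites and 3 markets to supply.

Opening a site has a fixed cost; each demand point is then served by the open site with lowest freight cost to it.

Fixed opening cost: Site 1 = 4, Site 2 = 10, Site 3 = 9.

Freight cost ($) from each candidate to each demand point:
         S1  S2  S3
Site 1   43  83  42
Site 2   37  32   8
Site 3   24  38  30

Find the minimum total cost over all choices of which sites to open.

83

Open {Site 2, Site 3}: assign each demand point to its cheapest open site.
  S1→Site 3 24, S2→Site 2 32, S3→Site 2 8
  freight cost 64, fixed 19 → total 83.
Compare {Site 2}: freight cost 77 + fixed 10 = 87.
Compare {Site 1, Site 2, Site 3}: freight cost 64 + fixed 23 = 87.
Compare {Site 1, Site 2}: freight cost 77 + fixed 14 = 91.
All other subsets cost ≥ 87. Minimum total cost: 83.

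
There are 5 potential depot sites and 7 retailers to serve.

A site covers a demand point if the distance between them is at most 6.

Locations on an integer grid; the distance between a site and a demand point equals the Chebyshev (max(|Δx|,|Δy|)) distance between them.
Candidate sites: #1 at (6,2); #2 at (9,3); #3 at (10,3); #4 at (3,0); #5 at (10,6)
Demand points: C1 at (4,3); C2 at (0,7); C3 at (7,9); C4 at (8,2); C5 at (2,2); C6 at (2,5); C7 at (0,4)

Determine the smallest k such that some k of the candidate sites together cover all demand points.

Coverage sets (demand points within 6 of each site):
  #1: {C1, C2, C4, C5, C6, C7}
  #2: {C1, C3, C4}
  #3: {C1, C3, C4}
  #4: {C1, C4, C5, C6, C7}
  #5: {C1, C3, C4}
No single site covers all 7 demand points.
But {#1, #2} covers everything, so the minimum is 2.

2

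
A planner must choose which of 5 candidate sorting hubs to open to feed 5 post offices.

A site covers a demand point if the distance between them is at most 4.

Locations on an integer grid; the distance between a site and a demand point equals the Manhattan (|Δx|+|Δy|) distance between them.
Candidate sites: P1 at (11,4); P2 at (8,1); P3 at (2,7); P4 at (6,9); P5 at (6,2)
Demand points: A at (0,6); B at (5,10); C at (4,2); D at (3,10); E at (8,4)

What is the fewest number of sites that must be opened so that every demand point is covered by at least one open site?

Coverage sets (demand points within 4 of each site):
  P1: {E}
  P2: {E}
  P3: {A, D}
  P4: {B, D}
  P5: {C, E}
No 2 sites suffice: every size-2 union leaves at least one demand point uncovered.
But {P3, P4, P5} covers everything, so the minimum is 3.

3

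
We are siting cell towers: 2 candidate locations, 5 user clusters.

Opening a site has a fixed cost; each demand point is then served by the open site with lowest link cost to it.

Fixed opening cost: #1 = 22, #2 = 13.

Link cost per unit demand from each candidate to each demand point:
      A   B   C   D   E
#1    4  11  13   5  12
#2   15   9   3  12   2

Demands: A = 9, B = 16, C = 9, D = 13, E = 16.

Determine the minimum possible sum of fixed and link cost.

Open {#1, #2}: assign each demand point to its cheapest open site.
  A→#1 9×4=36, B→#2 16×9=144, C→#2 9×3=27, D→#1 13×5=65, E→#2 16×2=32
  link cost 304, fixed 35 → total 339.
Compare {#2}: link cost 494 + fixed 13 = 507.
Compare {#1}: link cost 586 + fixed 22 = 608.

339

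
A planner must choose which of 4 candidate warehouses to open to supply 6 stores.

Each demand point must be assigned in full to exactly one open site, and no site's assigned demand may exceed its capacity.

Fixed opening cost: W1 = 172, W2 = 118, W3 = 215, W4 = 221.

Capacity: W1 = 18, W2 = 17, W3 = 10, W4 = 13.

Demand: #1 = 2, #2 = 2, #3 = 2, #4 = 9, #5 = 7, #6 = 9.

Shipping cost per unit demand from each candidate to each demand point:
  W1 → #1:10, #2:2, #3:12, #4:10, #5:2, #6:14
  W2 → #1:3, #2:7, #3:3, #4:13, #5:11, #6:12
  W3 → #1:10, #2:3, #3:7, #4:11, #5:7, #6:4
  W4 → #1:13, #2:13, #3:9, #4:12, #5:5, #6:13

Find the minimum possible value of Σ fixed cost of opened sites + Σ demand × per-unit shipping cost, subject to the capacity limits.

Open {W1, W2}; cheapest assignment that respects the capacities:
  W1 (cap 18, load 18): #2, #4, #5 — cost 2×2 + 9×10 + 7×2 = 108
  W2 (cap 17, load 13): #1, #3, #6 — cost 2×3 + 2×3 + 9×12 = 120
  Shipping 228, fixed 290 → total 518.
  Any other capacity-feasible assignment to {W1, W2} ships for at least 228.
Compare {W1, W2, W3}: its best feasible assignment gives total 661.
Compare {W1, W4}: its best feasible assignment gives total 662.
Every other set of open sites that can feasibly serve all demand totals ≥ 661 even under its best assignment. Minimum: 518.

518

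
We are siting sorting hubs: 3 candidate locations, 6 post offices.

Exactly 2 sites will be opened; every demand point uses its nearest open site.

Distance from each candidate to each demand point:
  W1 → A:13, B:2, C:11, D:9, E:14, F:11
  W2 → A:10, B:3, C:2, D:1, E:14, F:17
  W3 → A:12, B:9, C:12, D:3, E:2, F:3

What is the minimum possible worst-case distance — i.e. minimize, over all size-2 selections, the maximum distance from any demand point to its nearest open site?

Open {W2, W3}.
  Farthest demand point is A at distance 10 (to W2); all others are ≤ 10.
With {W1, W3} the worst case is 12.
With {W1, W2} the worst case is 14.
No size-2 selection achieves below 10.

10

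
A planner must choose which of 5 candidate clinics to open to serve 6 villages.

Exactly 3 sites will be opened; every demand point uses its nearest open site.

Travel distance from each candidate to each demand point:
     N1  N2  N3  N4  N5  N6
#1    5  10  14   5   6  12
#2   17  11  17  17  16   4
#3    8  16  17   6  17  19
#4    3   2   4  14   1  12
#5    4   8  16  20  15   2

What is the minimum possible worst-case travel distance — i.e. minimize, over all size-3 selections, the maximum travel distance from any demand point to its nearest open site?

5

Open {#1, #2, #4}.
  Farthest demand point is N4 at travel distance 5 (to #1); all others are ≤ 5.
With {#1, #4, #5} the worst case is 5.
With {#2, #3, #4} the worst case is 6.
No size-3 selection achieves below 5.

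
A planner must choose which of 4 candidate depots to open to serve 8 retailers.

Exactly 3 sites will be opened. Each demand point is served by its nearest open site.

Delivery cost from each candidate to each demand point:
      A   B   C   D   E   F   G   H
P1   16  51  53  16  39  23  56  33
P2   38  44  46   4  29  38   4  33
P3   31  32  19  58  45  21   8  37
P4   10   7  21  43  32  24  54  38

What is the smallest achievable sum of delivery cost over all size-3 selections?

Open {P2, P3, P4}.
  A→P4 10, B→P4 7, C→P3 19, D→P2 4, E→P2 29, F→P3 21, G→P2 4, H→P2 33  ⇒ total 127.
Compare {P1, P2, P4}: total 131.
Compare {P1, P3, P4}: total 146.
No size-3 selection does better; minimum is 127.

127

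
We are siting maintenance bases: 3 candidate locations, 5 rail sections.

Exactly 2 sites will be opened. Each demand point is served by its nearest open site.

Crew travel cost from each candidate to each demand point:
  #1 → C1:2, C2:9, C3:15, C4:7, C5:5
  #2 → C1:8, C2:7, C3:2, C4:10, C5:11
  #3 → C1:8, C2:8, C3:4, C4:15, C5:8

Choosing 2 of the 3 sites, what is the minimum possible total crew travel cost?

Open {#1, #2}.
  C1→#1 2, C2→#2 7, C3→#2 2, C4→#1 7, C5→#1 5  ⇒ total 23.
Compare {#1, #3}: total 26.
Compare {#2, #3}: total 35.

23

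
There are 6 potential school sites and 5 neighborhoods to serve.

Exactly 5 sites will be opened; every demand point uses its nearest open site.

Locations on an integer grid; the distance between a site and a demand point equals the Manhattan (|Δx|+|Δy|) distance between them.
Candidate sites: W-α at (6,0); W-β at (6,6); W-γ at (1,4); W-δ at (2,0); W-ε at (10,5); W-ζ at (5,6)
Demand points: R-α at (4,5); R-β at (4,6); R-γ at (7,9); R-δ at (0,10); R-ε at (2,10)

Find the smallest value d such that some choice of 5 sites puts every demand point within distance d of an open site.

7

Open {W-α, W-β, W-γ, W-δ, W-ε}.
  Farthest demand point is R-δ at distance 7 (to W-γ); all others are ≤ 7.
With {W-α, W-β, W-γ, W-δ, W-ζ} the worst case is 7.
With {W-α, W-β, W-γ, W-ε, W-ζ} the worst case is 7.
No size-5 selection achieves below 7.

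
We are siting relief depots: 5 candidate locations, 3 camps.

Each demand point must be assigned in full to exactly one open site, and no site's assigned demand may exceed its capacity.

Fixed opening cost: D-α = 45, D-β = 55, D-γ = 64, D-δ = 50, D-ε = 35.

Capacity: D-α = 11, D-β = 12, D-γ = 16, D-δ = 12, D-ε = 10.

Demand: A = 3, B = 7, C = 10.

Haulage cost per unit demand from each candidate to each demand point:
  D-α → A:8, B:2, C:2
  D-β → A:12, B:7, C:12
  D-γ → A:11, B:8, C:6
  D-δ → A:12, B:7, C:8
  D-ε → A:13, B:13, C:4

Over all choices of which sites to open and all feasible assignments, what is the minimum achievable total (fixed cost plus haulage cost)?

158

Open {D-α, D-ε}; cheapest assignment that respects the capacities:
  D-α (cap 11, load 10): A, B — cost 3×8 + 7×2 = 38
  D-ε (cap 10, load 10): C — cost 10×4 = 40
  Shipping 78, fixed 80 → total 158.
  Any other capacity-feasible assignment to {D-α, D-ε} ships for at least 78.
Compare {D-α, D-δ}: its best feasible assignment gives total 200.
Compare {D-α, D-β}: its best feasible assignment gives total 205.
Every other set of open sites that can feasibly serve all demand totals ≥ 200 even under its best assignment. Minimum: 158.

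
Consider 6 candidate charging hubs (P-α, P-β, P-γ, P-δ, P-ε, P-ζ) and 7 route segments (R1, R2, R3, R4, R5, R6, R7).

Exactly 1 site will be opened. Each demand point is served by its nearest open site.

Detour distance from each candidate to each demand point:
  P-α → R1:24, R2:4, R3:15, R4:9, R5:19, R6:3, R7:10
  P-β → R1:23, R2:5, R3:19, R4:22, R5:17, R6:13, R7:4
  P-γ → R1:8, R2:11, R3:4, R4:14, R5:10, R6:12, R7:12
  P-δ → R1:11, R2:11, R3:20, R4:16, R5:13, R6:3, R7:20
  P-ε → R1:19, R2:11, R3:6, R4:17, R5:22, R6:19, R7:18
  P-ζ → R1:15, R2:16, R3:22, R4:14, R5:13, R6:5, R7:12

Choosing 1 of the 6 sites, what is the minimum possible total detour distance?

Open {P-γ}.
  R1→P-γ 8, R2→P-γ 11, R3→P-γ 4, R4→P-γ 14, R5→P-γ 10, R6→P-γ 12, R7→P-γ 12  ⇒ total 71.
Compare {P-α}: total 84.
Compare {P-δ}: total 94.
No size-1 selection does better; minimum is 71.

71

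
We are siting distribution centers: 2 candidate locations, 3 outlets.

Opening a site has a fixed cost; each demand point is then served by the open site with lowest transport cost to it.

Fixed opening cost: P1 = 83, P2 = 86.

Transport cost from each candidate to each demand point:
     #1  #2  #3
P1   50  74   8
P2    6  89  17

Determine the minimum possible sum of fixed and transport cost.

198

Open {P2}: assign each demand point to its cheapest open site.
  #1→P2 6, #2→P2 89, #3→P2 17
  transport cost 112, fixed 86 → total 198.
Compare {P1}: transport cost 132 + fixed 83 = 215.
Compare {P1, P2}: transport cost 88 + fixed 169 = 257.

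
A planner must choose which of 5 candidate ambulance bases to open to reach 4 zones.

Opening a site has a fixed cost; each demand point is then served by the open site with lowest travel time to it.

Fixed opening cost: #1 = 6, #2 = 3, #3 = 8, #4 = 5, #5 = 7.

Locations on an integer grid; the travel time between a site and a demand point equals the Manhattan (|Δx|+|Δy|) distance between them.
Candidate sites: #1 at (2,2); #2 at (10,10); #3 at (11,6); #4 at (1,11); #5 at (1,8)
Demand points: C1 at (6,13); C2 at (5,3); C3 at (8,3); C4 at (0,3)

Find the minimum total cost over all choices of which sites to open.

Open {#1, #2}: assign each demand point to its cheapest open site.
  C1→#2 7, C2→#1 4, C3→#1 7, C4→#1 3
  travel time 21, fixed 9 → total 30.
Compare {#1, #4}: travel time 21 + fixed 11 = 32.
Compare {#1}: travel time 29 + fixed 6 = 35.
Compare {#1, #2, #4}: travel time 21 + fixed 14 = 35.
All other subsets cost ≥ 32. Minimum total cost: 30.

30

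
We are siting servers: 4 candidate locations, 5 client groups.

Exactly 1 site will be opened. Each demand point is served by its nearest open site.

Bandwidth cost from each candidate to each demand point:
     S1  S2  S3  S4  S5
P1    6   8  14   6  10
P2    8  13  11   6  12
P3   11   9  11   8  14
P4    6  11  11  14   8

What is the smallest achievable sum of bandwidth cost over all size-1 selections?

44

Open {P1}.
  S1→P1 6, S2→P1 8, S3→P1 14, S4→P1 6, S5→P1 10  ⇒ total 44.
Compare {P2}: total 50.
Compare {P4}: total 50.
No size-1 selection does better; minimum is 44.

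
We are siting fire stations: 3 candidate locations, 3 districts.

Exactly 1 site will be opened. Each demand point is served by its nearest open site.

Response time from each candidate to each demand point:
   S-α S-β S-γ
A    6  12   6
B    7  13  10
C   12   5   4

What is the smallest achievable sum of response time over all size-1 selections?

21

Open {C}.
  S-α→C 12, S-β→C 5, S-γ→C 4  ⇒ total 21.
Compare {A}: total 24.
Compare {B}: total 30.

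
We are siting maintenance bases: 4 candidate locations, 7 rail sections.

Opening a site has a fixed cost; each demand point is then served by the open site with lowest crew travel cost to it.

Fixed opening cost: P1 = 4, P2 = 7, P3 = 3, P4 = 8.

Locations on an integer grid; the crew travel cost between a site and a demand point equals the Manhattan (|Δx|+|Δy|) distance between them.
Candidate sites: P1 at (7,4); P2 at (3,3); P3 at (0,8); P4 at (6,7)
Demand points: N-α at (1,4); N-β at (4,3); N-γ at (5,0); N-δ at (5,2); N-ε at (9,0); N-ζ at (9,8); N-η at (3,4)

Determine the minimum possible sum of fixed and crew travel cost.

36

Open {P1, P2}: assign each demand point to its cheapest open site.
  N-α→P2 3, N-β→P2 1, N-γ→P2 5, N-δ→P2 3, N-ε→P1 6, N-ζ→P1 6, N-η→P2 1
  crew travel cost 25, fixed 11 → total 36.
Compare {P1, P2, P3}: crew travel cost 25 + fixed 14 = 39.
Compare {P1}: crew travel cost 36 + fixed 4 = 40.
Compare {P2}: crew travel cost 33 + fixed 7 = 40.
All other subsets cost ≥ 39. Minimum total cost: 36.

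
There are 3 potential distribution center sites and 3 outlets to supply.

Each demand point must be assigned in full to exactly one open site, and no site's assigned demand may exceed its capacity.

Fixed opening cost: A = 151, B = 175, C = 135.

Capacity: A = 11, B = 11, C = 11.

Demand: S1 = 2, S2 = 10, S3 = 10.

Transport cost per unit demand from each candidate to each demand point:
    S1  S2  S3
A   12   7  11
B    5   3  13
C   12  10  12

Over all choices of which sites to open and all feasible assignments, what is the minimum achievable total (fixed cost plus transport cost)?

625

Open {A, B, C}; cheapest assignment that respects the capacities:
  A (cap 11, load 10): S3 — cost 10×11 = 110
  B (cap 11, load 10): S2 — cost 10×3 = 30
  C (cap 11, load 2): S1 — cost 2×12 = 24
  Shipping 164, fixed 461 → total 625.
  Any other capacity-feasible assignment to {A, B, C} ships for at least 164.
Total demand is 22; every other set of sites either has combined capacity below 22 or cannot fit the demands without splitting one across sites, so {A, B, C} is the only feasible choice of open sites. Minimum: 625.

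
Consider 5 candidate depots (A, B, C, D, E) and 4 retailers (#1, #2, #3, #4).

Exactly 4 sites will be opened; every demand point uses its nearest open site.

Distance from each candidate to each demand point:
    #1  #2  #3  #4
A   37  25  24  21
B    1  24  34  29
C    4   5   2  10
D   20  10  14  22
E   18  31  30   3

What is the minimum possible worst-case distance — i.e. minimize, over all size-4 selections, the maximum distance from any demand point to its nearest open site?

Open {A, B, C, E}.
  Farthest demand point is #2 at distance 5 (to C); all others are ≤ 5.
With {A, C, D, E} the worst case is 5.
With {B, C, D, E} the worst case is 5.
No size-4 selection achieves below 5.

5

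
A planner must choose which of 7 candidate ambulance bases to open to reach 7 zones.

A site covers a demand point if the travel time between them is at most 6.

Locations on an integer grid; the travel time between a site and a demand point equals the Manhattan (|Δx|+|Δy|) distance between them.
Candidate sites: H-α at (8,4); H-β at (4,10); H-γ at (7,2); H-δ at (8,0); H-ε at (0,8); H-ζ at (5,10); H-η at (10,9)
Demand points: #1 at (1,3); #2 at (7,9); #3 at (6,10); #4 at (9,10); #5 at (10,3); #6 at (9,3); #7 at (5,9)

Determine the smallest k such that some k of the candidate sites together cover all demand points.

Coverage sets (demand points within 6 of each site):
  H-α: {#2, #5, #6}
  H-β: {#2, #3, #4, #7}
  H-γ: {#5, #6}
  H-δ: {#5, #6}
  H-ε: {#1, #7}
  H-ζ: {#2, #3, #4, #7}
  H-η: {#2, #3, #4, #5, #7}
No 2 sites suffice: every size-2 union leaves at least one demand point uncovered.
But {H-α, H-β, H-ε} covers everything, so the minimum is 3.

3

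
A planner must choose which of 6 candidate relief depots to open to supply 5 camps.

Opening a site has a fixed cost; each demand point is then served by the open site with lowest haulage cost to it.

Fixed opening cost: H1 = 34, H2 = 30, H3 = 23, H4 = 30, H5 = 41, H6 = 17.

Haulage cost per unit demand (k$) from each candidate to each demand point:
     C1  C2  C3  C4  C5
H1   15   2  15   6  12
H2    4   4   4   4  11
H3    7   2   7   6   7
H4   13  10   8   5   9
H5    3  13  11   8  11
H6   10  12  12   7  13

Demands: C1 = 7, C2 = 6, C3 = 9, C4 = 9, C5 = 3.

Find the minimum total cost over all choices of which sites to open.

Open {H2, H3}: assign each demand point to its cheapest open site.
  C1→H2 7×4=28, C2→H3 6×2=12, C3→H2 9×4=36, C4→H2 9×4=36, C5→H3 3×7=21
  haulage cost 133, fixed 53 → total 186.
Compare {H2}: haulage cost 157 + fixed 30 = 187.
Compare {H2, H3, H6}: haulage cost 133 + fixed 70 = 203.
Compare {H2, H6}: haulage cost 157 + fixed 47 = 204.
All other subsets cost ≥ 187. Minimum total cost: 186.

186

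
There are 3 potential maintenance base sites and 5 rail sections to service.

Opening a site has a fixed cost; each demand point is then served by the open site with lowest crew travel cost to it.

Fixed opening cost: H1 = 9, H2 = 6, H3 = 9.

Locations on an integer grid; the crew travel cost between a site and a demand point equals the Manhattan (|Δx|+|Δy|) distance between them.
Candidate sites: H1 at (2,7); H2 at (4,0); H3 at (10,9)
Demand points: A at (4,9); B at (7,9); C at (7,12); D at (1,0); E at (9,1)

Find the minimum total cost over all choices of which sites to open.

39

Open {H2, H3}: assign each demand point to its cheapest open site.
  A→H3 6, B→H3 3, C→H3 6, D→H2 3, E→H2 6
  crew travel cost 24, fixed 15 → total 39.
Compare {H1, H2}: crew travel cost 30 + fixed 15 = 45.
Compare {H1, H2, H3}: crew travel cost 22 + fixed 24 = 46.
Compare {H1, H3}: crew travel cost 30 + fixed 18 = 48.
All other subsets cost ≥ 45. Minimum total cost: 39.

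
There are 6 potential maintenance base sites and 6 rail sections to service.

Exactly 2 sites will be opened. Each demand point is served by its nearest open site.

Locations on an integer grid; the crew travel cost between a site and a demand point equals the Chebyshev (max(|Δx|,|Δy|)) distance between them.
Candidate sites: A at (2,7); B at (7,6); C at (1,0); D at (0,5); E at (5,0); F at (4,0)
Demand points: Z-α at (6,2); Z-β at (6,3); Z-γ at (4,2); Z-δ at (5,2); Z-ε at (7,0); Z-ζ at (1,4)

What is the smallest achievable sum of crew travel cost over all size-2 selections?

Open {D, E}.
  Z-α→E 2, Z-β→E 3, Z-γ→E 2, Z-δ→E 2, Z-ε→E 2, Z-ζ→D 1  ⇒ total 12.
Compare {D, F}: total 13.
Compare {A, E}: total 14.
No size-2 selection does better; minimum is 12.

12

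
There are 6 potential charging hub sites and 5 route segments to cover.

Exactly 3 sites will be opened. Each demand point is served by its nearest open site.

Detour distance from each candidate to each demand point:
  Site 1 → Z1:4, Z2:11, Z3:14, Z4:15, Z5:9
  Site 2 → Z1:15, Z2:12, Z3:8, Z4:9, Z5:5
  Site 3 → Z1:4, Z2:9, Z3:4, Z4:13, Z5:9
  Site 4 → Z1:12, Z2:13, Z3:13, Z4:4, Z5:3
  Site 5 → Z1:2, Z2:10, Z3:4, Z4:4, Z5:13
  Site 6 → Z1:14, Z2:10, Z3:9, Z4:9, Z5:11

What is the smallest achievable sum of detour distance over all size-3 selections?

Open {Site 3, Site 4, Site 5}.
  Z1→Site 5 2, Z2→Site 3 9, Z3→Site 3 4, Z4→Site 4 4, Z5→Site 4 3  ⇒ total 22.
Compare {Site 1, Site 4, Site 5}: total 23.
Compare {Site 2, Site 4, Site 5}: total 23.
No size-3 selection does better; minimum is 22.

22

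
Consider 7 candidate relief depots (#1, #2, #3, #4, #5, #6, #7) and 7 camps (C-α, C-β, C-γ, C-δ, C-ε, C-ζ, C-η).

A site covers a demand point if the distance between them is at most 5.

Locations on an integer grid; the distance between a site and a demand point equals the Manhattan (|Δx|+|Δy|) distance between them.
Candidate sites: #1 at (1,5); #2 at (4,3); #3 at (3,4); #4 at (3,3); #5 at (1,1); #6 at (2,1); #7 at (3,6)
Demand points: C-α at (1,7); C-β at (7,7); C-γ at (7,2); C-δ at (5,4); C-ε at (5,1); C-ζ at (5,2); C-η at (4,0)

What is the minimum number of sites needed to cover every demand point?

2

Coverage sets (demand points within 5 of each site):
  #1: {C-α, C-δ}
  #2: {C-γ, C-δ, C-ε, C-ζ, C-η}
  #3: {C-α, C-δ, C-ε, C-ζ, C-η}
  #4: {C-γ, C-δ, C-ε, C-ζ, C-η}
  #5: {C-ε, C-ζ, C-η}
  #6: {C-ε, C-ζ, C-η}
  #7: {C-α, C-β, C-δ}
No single site covers all 7 demand points.
But {#2, #7} covers everything, so the minimum is 2.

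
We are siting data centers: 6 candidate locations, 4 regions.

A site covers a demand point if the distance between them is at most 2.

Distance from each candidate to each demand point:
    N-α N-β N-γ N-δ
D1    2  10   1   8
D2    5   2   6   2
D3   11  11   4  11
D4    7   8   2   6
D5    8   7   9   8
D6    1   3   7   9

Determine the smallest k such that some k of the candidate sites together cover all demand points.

Coverage sets (demand points within 2 of each site):
  D1: {N-α, N-γ}
  D2: {N-β, N-δ}
  D3: {}
  D4: {N-γ}
  D5: {}
  D6: {N-α}
No single site covers all 4 demand points.
But {D1, D2} covers everything, so the minimum is 2.

2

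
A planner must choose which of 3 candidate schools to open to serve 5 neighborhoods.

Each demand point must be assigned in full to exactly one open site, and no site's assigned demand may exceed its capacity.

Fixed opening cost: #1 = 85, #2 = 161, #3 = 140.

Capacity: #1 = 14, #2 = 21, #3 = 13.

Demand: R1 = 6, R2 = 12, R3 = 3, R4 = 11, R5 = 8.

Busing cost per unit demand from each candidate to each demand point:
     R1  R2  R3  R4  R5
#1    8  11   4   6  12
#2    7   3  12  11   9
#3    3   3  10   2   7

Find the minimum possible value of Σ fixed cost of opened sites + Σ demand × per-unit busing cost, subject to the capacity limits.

576

Open {#1, #2, #3}; cheapest assignment that respects the capacities:
  #1 (cap 14, load 9): R1, R3 — cost 6×8 + 3×4 = 60
  #2 (cap 21, load 20): R2, R5 — cost 12×3 + 8×9 = 108
  #3 (cap 13, load 11): R4 — cost 11×2 = 22
  Shipping 190, fixed 386 → total 576.
  Any other capacity-feasible assignment to {#1, #2, #3} ships for at least 190.
Total demand is 40 and no other set of sites has combined capacity ≥ 40, so {#1, #2, #3} is the only feasible choice of open sites. Minimum: 576.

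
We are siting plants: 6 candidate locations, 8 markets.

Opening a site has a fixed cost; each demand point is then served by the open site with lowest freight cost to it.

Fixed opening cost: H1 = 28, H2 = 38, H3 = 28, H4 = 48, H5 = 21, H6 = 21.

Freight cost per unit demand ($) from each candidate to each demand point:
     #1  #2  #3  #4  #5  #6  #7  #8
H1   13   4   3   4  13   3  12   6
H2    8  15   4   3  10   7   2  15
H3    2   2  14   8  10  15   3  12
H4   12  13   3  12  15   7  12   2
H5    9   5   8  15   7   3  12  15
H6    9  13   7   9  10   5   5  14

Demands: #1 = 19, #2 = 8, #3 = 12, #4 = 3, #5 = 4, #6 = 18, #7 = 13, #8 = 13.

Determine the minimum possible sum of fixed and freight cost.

358

Open {H3, H4, H5}: assign each demand point to its cheapest open site.
  #1→H3 19×2=38, #2→H3 8×2=16, #3→H4 12×3=36, #4→H3 3×8=24, #5→H5 4×7=28, #6→H5 18×3=54, #7→H3 13×3=39, #8→H4 13×2=26
  freight cost 261, fixed 97 → total 358.
Compare {H1, H3, H4}: freight cost 261 + fixed 104 = 365.
Compare {H2, H3, H4, H5}: freight cost 233 + fixed 135 = 368.
Compare {H1, H3}: freight cost 313 + fixed 56 = 369.
All other subsets cost ≥ 365. Minimum total cost: 358.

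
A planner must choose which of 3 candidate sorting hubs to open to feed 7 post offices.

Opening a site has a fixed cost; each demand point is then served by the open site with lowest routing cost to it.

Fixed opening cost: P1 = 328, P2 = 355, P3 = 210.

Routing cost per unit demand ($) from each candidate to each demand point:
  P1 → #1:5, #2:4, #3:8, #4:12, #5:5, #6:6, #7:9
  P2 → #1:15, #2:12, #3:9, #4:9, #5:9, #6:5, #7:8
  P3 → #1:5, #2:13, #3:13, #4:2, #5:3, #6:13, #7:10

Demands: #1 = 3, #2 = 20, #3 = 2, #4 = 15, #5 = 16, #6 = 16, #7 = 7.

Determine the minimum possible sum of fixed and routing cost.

Open {P1}: assign each demand point to its cheapest open site.
  #1→P1 3×5=15, #2→P1 20×4=80, #3→P1 2×8=16, #4→P1 15×12=180, #5→P1 16×5=80, #6→P1 16×6=96, #7→P1 7×9=63
  routing cost 530, fixed 328 → total 858.
Compare {P3}: routing cost 657 + fixed 210 = 867.
Compare {P1, P3}: routing cost 348 + fixed 538 = 886.
Compare {P2, P3}: routing cost 487 + fixed 565 = 1052.
All other subsets cost ≥ 867. Minimum total cost: 858.

858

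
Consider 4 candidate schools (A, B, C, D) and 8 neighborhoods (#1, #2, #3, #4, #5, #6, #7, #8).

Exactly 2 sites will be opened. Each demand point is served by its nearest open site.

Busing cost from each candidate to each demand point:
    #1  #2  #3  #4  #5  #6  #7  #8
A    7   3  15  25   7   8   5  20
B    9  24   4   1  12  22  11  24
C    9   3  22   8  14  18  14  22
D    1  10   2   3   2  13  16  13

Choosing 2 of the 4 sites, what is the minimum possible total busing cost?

37

Open {A, D}.
  #1→D 1, #2→A 3, #3→D 2, #4→D 3, #5→D 2, #6→A 8, #7→A 5, #8→D 13  ⇒ total 37.
Compare {C, D}: total 51.
Compare {B, D}: total 53.
No size-2 selection does better; minimum is 37.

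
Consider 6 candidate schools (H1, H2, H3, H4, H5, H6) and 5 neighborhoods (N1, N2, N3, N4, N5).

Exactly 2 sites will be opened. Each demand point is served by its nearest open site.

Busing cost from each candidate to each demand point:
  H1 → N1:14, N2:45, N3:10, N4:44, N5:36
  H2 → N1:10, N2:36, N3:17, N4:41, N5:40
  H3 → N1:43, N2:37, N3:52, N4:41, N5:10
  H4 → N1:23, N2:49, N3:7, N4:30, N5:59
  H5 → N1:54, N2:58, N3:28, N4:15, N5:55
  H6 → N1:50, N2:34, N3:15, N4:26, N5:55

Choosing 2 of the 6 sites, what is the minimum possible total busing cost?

Open {H3, H4}.
  N1→H4 23, N2→H3 37, N3→H4 7, N4→H4 30, N5→H3 10  ⇒ total 107.
Compare {H1, H3}: total 112.
Compare {H2, H3}: total 114.
No size-2 selection does better; minimum is 107.

107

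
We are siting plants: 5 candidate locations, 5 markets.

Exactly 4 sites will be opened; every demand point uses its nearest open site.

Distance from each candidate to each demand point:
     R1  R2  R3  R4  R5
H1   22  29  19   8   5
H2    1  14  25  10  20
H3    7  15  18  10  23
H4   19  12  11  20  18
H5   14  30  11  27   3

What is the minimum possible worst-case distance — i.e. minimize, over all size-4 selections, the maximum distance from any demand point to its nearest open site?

Open {H1, H2, H3, H4}.
  Farthest demand point is R2 at distance 12 (to H4); all others are ≤ 12.
With {H1, H2, H4, H5} the worst case is 12.
With {H1, H3, H4, H5} the worst case is 12.
No size-4 selection achieves below 12.

12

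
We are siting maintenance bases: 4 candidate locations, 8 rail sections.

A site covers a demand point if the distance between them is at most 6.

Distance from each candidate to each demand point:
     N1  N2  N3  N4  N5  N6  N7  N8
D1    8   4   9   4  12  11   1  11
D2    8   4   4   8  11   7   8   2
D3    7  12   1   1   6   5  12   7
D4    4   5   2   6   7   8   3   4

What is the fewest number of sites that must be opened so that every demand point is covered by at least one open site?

2

Coverage sets (demand points within 6 of each site):
  D1: {N2, N4, N7}
  D2: {N2, N3, N8}
  D3: {N3, N4, N5, N6}
  D4: {N1, N2, N3, N4, N7, N8}
No single site covers all 8 demand points.
But {D3, D4} covers everything, so the minimum is 2.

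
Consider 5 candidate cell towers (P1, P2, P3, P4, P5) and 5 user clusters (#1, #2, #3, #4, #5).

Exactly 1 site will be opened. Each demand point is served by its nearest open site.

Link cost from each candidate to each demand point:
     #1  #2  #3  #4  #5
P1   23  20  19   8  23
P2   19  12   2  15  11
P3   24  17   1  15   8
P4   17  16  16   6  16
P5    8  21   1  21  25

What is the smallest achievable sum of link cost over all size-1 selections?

59

Open {P2}.
  #1→P2 19, #2→P2 12, #3→P2 2, #4→P2 15, #5→P2 11  ⇒ total 59.
Compare {P3}: total 65.
Compare {P4}: total 71.
No size-1 selection does better; minimum is 59.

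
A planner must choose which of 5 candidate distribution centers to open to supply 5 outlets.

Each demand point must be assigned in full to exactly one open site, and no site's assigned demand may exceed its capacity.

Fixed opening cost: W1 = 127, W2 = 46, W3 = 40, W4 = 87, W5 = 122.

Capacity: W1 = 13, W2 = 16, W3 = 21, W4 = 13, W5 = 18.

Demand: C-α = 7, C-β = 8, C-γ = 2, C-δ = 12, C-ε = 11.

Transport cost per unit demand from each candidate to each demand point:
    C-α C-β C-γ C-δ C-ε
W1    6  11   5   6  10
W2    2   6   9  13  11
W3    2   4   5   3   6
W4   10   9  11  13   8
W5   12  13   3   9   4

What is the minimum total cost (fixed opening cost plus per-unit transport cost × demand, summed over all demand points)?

Open {W2, W3, W5}; cheapest assignment that respects the capacities:
  W2 (cap 16, load 7): C-α — cost 7×2 = 14
  W3 (cap 21, load 20): C-β, C-δ — cost 8×4 + 12×3 = 68
  W5 (cap 18, load 13): C-γ, C-ε — cost 2×3 + 11×4 = 50
  Shipping 132, fixed 208 → total 340.
  Any other capacity-feasible assignment to {W2, W3, W5} ships for at least 132.
Compare {W2, W3, W4}: its best feasible assignment gives total 361.
Compare {W1, W2, W3}: its best feasible assignment gives total 407.
Every other set of open sites that can feasibly serve all demand totals ≥ 361 even under its best assignment. Minimum: 340.

340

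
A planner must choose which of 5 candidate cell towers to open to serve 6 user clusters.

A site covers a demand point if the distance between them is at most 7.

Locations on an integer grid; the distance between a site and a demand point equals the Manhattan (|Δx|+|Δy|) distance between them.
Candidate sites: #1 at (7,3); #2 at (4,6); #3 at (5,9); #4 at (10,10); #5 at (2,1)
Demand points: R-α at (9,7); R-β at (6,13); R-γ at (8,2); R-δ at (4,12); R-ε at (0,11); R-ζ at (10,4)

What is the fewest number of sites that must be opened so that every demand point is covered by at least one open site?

2

Coverage sets (demand points within 7 of each site):
  #1: {R-α, R-γ, R-ζ}
  #2: {R-α, R-δ}
  #3: {R-α, R-β, R-δ, R-ε}
  #4: {R-α, R-β, R-ζ}
  #5: {R-γ}
No single site covers all 6 demand points.
But {#1, #3} covers everything, so the minimum is 2.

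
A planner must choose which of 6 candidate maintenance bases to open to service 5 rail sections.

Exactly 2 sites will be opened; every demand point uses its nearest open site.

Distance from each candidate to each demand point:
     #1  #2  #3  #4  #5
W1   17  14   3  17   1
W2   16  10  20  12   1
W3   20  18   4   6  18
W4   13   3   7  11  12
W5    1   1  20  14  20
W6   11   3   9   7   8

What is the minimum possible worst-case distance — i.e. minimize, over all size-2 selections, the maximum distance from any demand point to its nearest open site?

9

Open {W5, W6}.
  Farthest demand point is #3 at distance 9 (to W6); all others are ≤ 9.
With {W1, W6} the worst case is 11.
With {W2, W6} the worst case is 11.
No size-2 selection achieves below 9.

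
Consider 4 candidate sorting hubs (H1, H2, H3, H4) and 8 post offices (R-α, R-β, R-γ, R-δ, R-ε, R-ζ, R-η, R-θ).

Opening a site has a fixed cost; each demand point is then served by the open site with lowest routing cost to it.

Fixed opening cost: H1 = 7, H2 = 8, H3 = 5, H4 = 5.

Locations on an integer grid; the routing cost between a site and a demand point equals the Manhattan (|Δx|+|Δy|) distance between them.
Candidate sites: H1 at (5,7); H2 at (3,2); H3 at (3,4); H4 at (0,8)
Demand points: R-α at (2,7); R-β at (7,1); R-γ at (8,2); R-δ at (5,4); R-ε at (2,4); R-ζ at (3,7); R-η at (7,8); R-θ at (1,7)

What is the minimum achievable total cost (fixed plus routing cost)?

41

Open {H1, H3}: assign each demand point to its cheapest open site.
  R-α→H1 3, R-β→H3 7, R-γ→H3 7, R-δ→H3 2, R-ε→H3 1, R-ζ→H1 2, R-η→H1 3, R-θ→H1 4
  routing cost 29, fixed 12 → total 41.
Compare {H3}: routing cost 37 + fixed 5 = 42.
Compare {H3, H4}: routing cost 32 + fixed 10 = 42.
Compare {H1, H2}: routing cost 28 + fixed 15 = 43.
All other subsets cost ≥ 42. Minimum total cost: 41.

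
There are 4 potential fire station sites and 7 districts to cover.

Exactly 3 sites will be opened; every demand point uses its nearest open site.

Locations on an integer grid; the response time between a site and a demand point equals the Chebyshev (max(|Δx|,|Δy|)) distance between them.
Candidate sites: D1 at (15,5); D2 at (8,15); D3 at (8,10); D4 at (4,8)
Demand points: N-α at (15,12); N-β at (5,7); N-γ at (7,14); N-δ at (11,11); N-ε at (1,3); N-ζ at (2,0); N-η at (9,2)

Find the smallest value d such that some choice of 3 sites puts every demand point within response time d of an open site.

Open {D1, D2, D4}.
  Farthest demand point is N-ζ at response time 8 (to D4); all others are ≤ 8.
With {D1, D3, D4} the worst case is 8.
With {D2, D3, D4} the worst case is 8.
No size-3 selection achieves below 8.

8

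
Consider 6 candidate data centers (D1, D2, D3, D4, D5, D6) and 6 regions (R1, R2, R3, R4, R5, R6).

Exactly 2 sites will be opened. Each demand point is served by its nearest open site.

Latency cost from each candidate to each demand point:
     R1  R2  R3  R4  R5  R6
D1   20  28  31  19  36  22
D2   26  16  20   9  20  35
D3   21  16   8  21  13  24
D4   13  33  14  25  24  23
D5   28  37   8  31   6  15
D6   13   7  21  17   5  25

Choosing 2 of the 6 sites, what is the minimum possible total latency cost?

Open {D5, D6}.
  R1→D6 13, R2→D6 7, R3→D5 8, R4→D6 17, R5→D6 5, R6→D5 15  ⇒ total 65.
Compare {D3, D6}: total 74.
Compare {D2, D6}: total 79.
No size-2 selection does better; minimum is 65.

65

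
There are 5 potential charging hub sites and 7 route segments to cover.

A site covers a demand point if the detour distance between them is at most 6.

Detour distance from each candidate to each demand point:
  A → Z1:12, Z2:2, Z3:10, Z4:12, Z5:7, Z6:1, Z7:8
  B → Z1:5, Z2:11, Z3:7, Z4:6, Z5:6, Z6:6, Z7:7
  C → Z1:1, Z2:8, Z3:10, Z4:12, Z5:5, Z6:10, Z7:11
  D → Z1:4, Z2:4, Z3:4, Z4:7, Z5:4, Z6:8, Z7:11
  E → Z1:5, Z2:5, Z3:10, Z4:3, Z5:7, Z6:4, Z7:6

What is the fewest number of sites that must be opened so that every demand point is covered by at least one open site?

Coverage sets (demand points within 6 of each site):
  A: {Z2, Z6}
  B: {Z1, Z4, Z5, Z6}
  C: {Z1, Z5}
  D: {Z1, Z2, Z3, Z5}
  E: {Z1, Z2, Z4, Z6, Z7}
No single site covers all 7 demand points.
But {D, E} covers everything, so the minimum is 2.

2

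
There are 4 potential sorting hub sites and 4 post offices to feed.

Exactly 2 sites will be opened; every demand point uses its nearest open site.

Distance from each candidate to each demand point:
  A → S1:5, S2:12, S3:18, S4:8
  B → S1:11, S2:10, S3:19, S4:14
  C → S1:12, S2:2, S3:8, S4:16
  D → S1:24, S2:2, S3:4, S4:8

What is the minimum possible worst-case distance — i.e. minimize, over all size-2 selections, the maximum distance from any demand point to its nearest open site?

8

Open {A, C}.
  Farthest demand point is S3 at distance 8 (to C); all others are ≤ 8.
With {A, D} the worst case is 8.
With {B, D} the worst case is 11.
No size-2 selection achieves below 8.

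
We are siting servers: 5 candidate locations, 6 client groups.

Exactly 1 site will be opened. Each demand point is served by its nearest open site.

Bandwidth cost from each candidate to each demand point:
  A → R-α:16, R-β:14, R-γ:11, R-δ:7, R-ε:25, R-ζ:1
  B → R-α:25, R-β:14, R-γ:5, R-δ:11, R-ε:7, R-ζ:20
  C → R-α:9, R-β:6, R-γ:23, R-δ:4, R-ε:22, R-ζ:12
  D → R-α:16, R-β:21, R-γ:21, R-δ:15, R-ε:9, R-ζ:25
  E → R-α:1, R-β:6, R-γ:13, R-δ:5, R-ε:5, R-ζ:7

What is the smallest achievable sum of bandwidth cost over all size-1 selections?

37

Open {E}.
  R-α→E 1, R-β→E 6, R-γ→E 13, R-δ→E 5, R-ε→E 5, R-ζ→E 7  ⇒ total 37.
Compare {A}: total 74.
Compare {C}: total 76.
No size-1 selection does better; minimum is 37.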